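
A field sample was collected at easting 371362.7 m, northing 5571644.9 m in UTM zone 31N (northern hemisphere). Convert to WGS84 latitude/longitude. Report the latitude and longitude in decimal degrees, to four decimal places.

Zone 31N: λ₀ = 3°, k₀ = 0.9996, false easting 500000 m.
Meridian distance M = (N − FN)/k₀ = 5573874.4 m.
Inverse transverse Mercator on WGS84 gives φ = 50.28289958°, λ = 1.19439958°.

lat 50.2829°, lon 1.1944°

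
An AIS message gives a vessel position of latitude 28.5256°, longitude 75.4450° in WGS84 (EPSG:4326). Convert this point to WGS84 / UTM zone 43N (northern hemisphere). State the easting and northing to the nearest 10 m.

Zone 43 central meridian λ₀ = 6×43 − 183 = 75°; Δλ = +0.4450°.
Transverse Mercator on WGS84 with k₀ = 0.9996 gives E = 543539.629 m, N = 3155508.756 m.

E 543540 m, N 3155510 m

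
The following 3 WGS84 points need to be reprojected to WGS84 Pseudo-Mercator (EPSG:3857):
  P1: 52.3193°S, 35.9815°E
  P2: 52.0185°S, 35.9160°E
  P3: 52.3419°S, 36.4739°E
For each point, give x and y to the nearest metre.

P1: x 4005442 m, y -6858066 m; P2: x 3998151 m, y -6803471 m; P3: x 4060256 m, y -6862183 m

Web Mercator: x = R·λ, y = R·ln tan(π/4+φ/2), R = 6378137 m.
P1 (-52.3193°, 35.9815°) → (4005442.258, -6858066.179) m.
P2 (-52.0185°, 35.9160°) → (3998150.831, -6803471.183) m.
P3 (-52.3419°, 36.4739°) → (4060255.975, -6862183.022) m.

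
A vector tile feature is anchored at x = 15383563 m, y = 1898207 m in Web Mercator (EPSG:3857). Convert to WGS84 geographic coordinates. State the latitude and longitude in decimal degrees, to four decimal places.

R = 6378137 m. λ = x/R = 138.19289767°.
φ = 2·arctan(exp(y/R)) − 90° = 2·arctan(1.34664) − 90° = 16.80559635°.

lat 16.8056°, lon 138.1929°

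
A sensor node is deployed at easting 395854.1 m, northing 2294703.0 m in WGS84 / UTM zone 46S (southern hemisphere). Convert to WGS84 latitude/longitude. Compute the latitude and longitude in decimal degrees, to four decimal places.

lat -69.4365°, lon 90.3425°

Zone 46S: λ₀ = 93°, k₀ = 0.9996, false easting 500000 m, false northing 10000000 m.
Meridian distance M = (N − FN)/k₀ = -7708380.4 m.
Inverse transverse Mercator on WGS84 gives φ = -69.43650025°, λ = 90.34249872°.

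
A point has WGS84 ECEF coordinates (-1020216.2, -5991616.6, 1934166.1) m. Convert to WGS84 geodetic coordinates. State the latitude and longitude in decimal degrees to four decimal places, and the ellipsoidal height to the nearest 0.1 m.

lat 17.7642°, lon -99.6633°, h 2028.6 m

λ = atan2(Y, X) = -99.66329969°; p = √(X²+Y²) = 6077854.1 m.
Bowring's method on WGS84 (a = 6378137 m, b = 6356752.314 m) gives φ = 17.76420002°, h = 2028.629 m.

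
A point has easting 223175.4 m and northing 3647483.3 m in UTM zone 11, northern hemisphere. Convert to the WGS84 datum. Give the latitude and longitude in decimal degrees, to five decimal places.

lat 32.93060°, lon -119.96050°

Zone 11N: λ₀ = -117°, k₀ = 0.9996, false easting 500000 m.
Meridian distance M = (N − FN)/k₀ = 3648942.9 m.
Inverse transverse Mercator on WGS84 gives φ = 32.93060002°, λ = -119.96049954°.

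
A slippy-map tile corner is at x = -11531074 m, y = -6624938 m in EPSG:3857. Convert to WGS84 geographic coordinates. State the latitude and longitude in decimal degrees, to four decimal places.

lat -51.0206°, lon -103.5854°

R = 6378137 m. λ = x/R = -103.58540017°.
φ = 2·arctan(exp(y/R)) − 90° = 2·arctan(0.35392) − 90° = -51.02059755°.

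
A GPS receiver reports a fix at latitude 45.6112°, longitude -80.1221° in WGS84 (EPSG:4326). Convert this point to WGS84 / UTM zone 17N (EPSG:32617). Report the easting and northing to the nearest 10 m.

E 568450 m, N 5051230 m

Zone 17 central meridian λ₀ = 6×17 − 183 = -81°; Δλ = +0.8779°.
Transverse Mercator on WGS84 with k₀ = 0.9996 gives E = 568452.323 m, N = 5051225.393 m.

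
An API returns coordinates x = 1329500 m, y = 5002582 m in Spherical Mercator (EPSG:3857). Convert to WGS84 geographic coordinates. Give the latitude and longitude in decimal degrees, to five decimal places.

R = 6378137 m. λ = x/R = 11.94310170°.
φ = 2·arctan(exp(y/R)) − 90° = 2·arctan(2.19094) − 90° = 40.93379948°.

lat 40.93380°, lon 11.94310°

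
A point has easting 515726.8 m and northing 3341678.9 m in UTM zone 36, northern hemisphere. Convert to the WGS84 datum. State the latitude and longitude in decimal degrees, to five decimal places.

Zone 36N: λ₀ = 33°, k₀ = 0.9996, false easting 500000 m.
Meridian distance M = (N − FN)/k₀ = 3343016.1 m.
Inverse transverse Mercator on WGS84 gives φ = 30.20650029°, λ = 33.16339967°.

lat 30.20650°, lon 33.16340°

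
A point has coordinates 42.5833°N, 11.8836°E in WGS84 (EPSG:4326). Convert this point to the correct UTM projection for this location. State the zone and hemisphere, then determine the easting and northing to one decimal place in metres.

Zone 32N: E 736628.1 m, N 4718573.7 m

Longitude 11.8836° lies in the 6° band [6°, 12°), giving zone 32; latitude is north of the equator, so 32N.
Zone 32 central meridian λ₀ = 6×32 − 183 = 9°; Δλ = +2.8836°.
Transverse Mercator on WGS84 with k₀ = 0.9996 gives E = 736628.090 m, N = 4718573.657 m.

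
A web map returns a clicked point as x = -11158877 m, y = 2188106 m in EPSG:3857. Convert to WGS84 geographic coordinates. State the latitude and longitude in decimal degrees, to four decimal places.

R = 6378137 m. λ = x/R = -100.24189763°.
φ = 2·arctan(exp(y/R)) − 90° = 2·arctan(1.40926) − 90° = 19.28149850°.

lat 19.2815°, lon -100.2419°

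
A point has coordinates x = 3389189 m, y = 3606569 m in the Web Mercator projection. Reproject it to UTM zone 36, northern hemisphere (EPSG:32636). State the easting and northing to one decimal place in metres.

E 255590.9 m, N 3410028.3 m

Web Mercator inverse (R = 6378137 m) → φ = 30.79819838°, λ = 30.44560279°.
UTM 36N forward: E = 255590.944 m, N = 3410028.316 m.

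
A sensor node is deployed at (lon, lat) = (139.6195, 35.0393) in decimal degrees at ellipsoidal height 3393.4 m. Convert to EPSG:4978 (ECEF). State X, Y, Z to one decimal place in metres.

WGS84: a = 6378137 m, e² = 0.006694380; N(φ) = a/√(1−e²sin²φ) = 6385185.984 m.
X = (N+h)·cosφ·cosλ = -3984534.430 m; Y = (N+h)·cosφ·sinλ = 3388766.9495 m; Z = (N(1−e²)+h)·sinφ = 3643385.817 m.

X -3984534.4 m, Y 3388766.9 m, Z 3643385.8 m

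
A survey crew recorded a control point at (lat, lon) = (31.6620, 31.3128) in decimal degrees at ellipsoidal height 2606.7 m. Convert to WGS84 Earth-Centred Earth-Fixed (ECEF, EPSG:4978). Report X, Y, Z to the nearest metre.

WGS84: a = 6378137 m, e² = 0.006694380; N(φ) = a/√(1−e²sin²φ) = 6384027.344 m.
X = (N+h)·cosφ·cosλ = 4644244.578 m; Y = (N+h)·cosφ·sinλ = 2825166.242 m; Z = (N(1−e²)+h)·sinφ = 3329957.536 m.

X 4644245 m, Y 2825166 m, Z 3329958 m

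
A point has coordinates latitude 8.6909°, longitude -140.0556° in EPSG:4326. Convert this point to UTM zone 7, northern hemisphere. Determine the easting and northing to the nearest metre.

E 603894 m, N 960809 m

Zone 7 central meridian λ₀ = 6×7 − 183 = -141°; Δλ = +0.9444°.
Transverse Mercator on WGS84 with k₀ = 0.9996 gives E = 603893.903 m, N = 960808.615 m.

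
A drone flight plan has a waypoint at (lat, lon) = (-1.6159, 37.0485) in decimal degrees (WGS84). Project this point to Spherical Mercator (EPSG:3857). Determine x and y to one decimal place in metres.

x 4124220.2 m, y -179905.0 m

Web Mercator is spherical with R = a = 6378137 m.
x = R·λ = 6378137 × 0.646618308 = 4124220.155 m.
y = R·ln tan(π/4 + φ/2) = 6378137 × -0.028206515 = -179905.016 m.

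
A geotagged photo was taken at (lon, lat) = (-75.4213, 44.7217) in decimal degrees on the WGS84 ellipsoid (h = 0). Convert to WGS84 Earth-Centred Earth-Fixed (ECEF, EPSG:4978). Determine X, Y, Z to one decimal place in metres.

WGS84: a = 6378137 m, e² = 0.006694380; N(φ) = a/√(1−e²sin²φ) = 6388734.075 m.
X = (N+h)·cosφ·cosλ = 1142612.156 m; Y = (N+h)·cosφ·sinλ = -4393250.400 m; Z = (N(1−e²)+h)·sinφ = 4465426.539 m.

X 1142612.2 m, Y -4393250.4 m, Z 4465426.5 m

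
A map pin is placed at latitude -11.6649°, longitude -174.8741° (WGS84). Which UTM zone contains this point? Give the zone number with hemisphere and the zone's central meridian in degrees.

Zone 1S, central meridian -177°

UTM zone = ⌊(λ + 180)/6⌋ + 1; -174.8741° ∈ [-180°, -174°) → zone 1.
Hemisphere: S (φ < 0).
Central meridian λ₀ = 6×1 − 183 = -177°.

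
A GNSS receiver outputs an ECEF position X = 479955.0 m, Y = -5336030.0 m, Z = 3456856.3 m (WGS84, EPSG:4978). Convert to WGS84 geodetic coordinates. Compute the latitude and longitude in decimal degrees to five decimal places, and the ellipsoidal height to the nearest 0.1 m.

lat 33.00670°, lon -84.86030°, h 4175.4 m

λ = atan2(Y, X) = -84.86029982°; p = √(X²+Y²) = 5357571.6 m.
Bowring's method on WGS84 (a = 6378137 m, b = 6356752.314 m) gives φ = 33.00670011°, h = 4175.390 m.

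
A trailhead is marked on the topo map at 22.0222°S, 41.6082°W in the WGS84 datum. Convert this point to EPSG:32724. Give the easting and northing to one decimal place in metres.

Zone 24 central meridian λ₀ = 6×24 − 183 = -39°; Δλ = -2.6082°.
Transverse Mercator on WGS84 with k₀ = 0.9996 gives E = 230754.014 m, N = 7562416.827 m.

E 230754.0 m, N 7562416.8 m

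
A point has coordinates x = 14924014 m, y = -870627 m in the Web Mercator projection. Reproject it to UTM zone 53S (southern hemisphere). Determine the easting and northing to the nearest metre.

E 396876 m, N 9138052 m

Web Mercator inverse (R = 6378137 m) → φ = -7.79680024°, λ = 134.06469877°.
UTM 53S forward: E = 396875.732 m, N = 9138051.893 m.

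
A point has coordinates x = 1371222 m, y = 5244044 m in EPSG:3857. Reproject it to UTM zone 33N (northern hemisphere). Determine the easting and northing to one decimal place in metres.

Web Mercator inverse (R = 6378137 m) → φ = 42.55210330°, λ = 12.31789681°.
UTM 33N forward: E = 279798.016 m, N = 4714565.362 m.

E 279798.0 m, N 4714565.4 m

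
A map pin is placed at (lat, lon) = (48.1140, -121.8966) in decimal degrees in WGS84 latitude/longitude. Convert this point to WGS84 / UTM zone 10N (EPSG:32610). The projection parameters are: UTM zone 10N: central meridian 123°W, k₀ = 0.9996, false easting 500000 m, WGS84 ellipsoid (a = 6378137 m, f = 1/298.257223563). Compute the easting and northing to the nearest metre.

Zone 10 central meridian λ₀ = 6×10 − 183 = -123°; Δλ = +1.1034°.
Transverse Mercator on WGS84 with k₀ = 0.9996 gives E = 582126.635 m, N = 5329559.739 m.

E 582127 m, N 5329560 m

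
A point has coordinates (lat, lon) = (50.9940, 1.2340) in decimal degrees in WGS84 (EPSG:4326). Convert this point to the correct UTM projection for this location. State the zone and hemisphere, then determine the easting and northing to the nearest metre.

Zone 31N: E 376069 m, N 5650642 m

Longitude 1.2340° lies in the 6° band [0°, 6°), giving zone 31; latitude is north of the equator, so 31N.
Zone 31 central meridian λ₀ = 6×31 − 183 = 3°; Δλ = -1.7660°.
Transverse Mercator on WGS84 with k₀ = 0.9996 gives E = 376068.565 m, N = 5650642.053 m.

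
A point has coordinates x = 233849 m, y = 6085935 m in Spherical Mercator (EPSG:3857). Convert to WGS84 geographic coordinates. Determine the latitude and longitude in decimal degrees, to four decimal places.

R = 6378137 m. λ = x/R = 2.10070131°.
φ = 2·arctan(exp(y/R)) − 90° = 2·arctan(2.59656) − 90° = 47.87409964°.

lat 47.8741°, lon 2.1007°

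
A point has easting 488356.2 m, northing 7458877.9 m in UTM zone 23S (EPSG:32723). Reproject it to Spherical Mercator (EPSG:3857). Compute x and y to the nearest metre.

x -5022023 m, y -2629395 m

Unproject from UTM 23S (λ₀ = -45°) → φ = -22.97830010°, λ = -45.11360032°.
Web Mercator (R = 6378137 m): x = -5022023.016 m, y = -2629394.612 m.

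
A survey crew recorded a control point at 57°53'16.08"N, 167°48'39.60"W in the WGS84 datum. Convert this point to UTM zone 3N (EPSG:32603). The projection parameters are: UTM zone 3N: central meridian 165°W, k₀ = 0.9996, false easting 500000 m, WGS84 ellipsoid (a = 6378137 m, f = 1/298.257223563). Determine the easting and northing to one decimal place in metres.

Zone 3 central meridian λ₀ = 6×3 − 183 = -165°; Δλ = -2.8110°.
Transverse Mercator on WGS84 with k₀ = 0.9996 gives E = 333353.671 m, N = 6419682.303 m.

E 333353.7 m, N 6419682.3 m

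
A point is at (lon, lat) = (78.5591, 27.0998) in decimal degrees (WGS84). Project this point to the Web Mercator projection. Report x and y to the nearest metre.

x 8745159 m, y 3135946 m

Web Mercator is spherical with R = a = 6378137 m.
x = R·λ = 6378137 × 1.371114952 = 8745159.009 m.
y = R·ln tan(π/4 + φ/2) = 6378137 × 0.491671155 = 3135945.983 m.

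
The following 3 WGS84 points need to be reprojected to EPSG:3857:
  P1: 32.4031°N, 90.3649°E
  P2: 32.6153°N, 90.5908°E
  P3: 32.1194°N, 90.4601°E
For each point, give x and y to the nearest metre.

P1: x 10059375 m, y 3816341 m; P2: x 10084522 m, y 3844352 m; P3: x 10069972 m, y 3778994 m

Web Mercator: x = R·λ, y = R·ln tan(π/4+φ/2), R = 6378137 m.
P1 (32.4031°, 90.3649°) → (10059374.654, 3816340.856) m.
P2 (32.6153°, 90.5908°) → (10084521.727, 3844352.093) m.
P3 (32.1194°, 90.4601°) → (10069972.269, 3778993.957) m.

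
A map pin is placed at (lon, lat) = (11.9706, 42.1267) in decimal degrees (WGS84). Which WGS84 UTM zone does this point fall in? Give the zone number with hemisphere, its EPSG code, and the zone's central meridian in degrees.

UTM zone = ⌊(λ + 180)/6⌋ + 1; 11.9706° ∈ [6°, 12°) → zone 32.
Hemisphere: N (φ ≥ 0).
Central meridian λ₀ = 6×32 − 183 = 9°.
EPSG code: 32632.

Zone 32N (EPSG:32632), central meridian 9°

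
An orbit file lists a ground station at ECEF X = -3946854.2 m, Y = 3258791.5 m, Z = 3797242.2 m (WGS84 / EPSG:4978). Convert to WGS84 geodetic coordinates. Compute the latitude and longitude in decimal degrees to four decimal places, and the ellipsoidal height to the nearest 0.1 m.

λ = atan2(Y, X) = 140.45460030°; p = √(X²+Y²) = 5118337.6 m.
Bowring's method on WGS84 (a = 6378137 m, b = 6356752.314 m) gives φ = 36.75560025°, h = 2581.299 m.

lat 36.7556°, lon 140.4546°, h 2581.3 m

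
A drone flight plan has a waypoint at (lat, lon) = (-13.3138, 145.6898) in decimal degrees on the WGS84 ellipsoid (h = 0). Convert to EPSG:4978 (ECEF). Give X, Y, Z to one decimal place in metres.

WGS84: a = 6378137 m, e² = 0.006694380; N(φ) = a/√(1−e²sin²φ) = 6379269.447 m.
X = (N+h)·cosφ·cosλ = -5127643.852 m; Y = (N+h)·cosφ·sinλ = 3499179.259 m; Z = (N(1−e²)+h)·sinφ = -1459210.147 m.

X -5127643.9 m, Y 3499179.3 m, Z -1459210.1 m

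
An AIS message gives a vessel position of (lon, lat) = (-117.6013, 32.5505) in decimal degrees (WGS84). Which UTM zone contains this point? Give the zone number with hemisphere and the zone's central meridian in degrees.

Zone 11N, central meridian -117°

UTM zone = ⌊(λ + 180)/6⌋ + 1; -117.6013° ∈ [-120°, -114°) → zone 11.
Hemisphere: N (φ ≥ 0).
Central meridian λ₀ = 6×11 − 183 = -117°.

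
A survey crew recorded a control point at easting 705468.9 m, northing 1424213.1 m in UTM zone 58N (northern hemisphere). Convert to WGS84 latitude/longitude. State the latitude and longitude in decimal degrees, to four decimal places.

lat 12.8763°, lon 166.8935°

Zone 58N: λ₀ = 165°, k₀ = 0.9996, false easting 500000 m.
Meridian distance M = (N − FN)/k₀ = 1424783.0 m.
Inverse transverse Mercator on WGS84 gives φ = 12.87630026°, λ = 166.89350043°.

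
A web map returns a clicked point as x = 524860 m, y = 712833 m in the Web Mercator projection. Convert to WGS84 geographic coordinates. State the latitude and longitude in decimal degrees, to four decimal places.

R = 6378137 m. λ = x/R = 4.71489760°.
φ = 2·arctan(exp(y/R)) − 90° = 2·arctan(1.11825) − 90° = 6.39019856°.

lat 6.3902°, lon 4.7149°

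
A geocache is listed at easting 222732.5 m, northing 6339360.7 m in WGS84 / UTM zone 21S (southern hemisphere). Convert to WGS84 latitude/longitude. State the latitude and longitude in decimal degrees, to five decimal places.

lat -33.04900°, lon -59.96920°

Zone 21S: λ₀ = -57°, k₀ = 0.9996, false easting 500000 m, false northing 10000000 m.
Meridian distance M = (N − FN)/k₀ = -3662104.1 m.
Inverse transverse Mercator on WGS84 gives φ = -33.04900042°, λ = -59.96919961°.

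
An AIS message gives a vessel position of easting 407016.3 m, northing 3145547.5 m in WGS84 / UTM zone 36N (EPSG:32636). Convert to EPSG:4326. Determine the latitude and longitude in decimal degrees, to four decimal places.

Zone 36N: λ₀ = 33°, k₀ = 0.9996, false easting 500000 m.
Meridian distance M = (N − FN)/k₀ = 3146806.2 m.
Inverse transverse Mercator on WGS84 gives φ = 28.43310040°, λ = 32.05049956°.

lat 28.4331°, lon 32.0505°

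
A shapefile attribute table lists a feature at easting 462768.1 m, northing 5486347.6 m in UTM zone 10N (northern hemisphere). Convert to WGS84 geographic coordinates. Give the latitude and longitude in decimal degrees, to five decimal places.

lat 49.52860°, lon -123.51450°

Zone 10N: λ₀ = -123°, k₀ = 0.9996, false easting 500000 m.
Meridian distance M = (N − FN)/k₀ = 5488543.0 m.
Inverse transverse Mercator on WGS84 gives φ = 49.52859993°, λ = -123.51449991°.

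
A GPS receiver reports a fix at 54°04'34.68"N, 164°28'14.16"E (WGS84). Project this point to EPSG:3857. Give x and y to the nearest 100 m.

Web Mercator is spherical with R = a = 6378137 m.
x = R·λ = 6378137 × 2.870553493 = 18308783.442 m.
y = R·ln tan(π/4 + φ/2) = 6378137 × 1.126444895 = 7184619.864 m.

x 18308800 m, y 7184600 m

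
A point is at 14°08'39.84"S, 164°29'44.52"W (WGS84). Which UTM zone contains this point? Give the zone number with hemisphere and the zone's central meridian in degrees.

UTM zone = ⌊(λ + 180)/6⌋ + 1; -164.4957° ∈ [-168°, -162°) → zone 3.
Hemisphere: S (φ < 0).
Central meridian λ₀ = 6×3 − 183 = -165°.

Zone 3S, central meridian -165°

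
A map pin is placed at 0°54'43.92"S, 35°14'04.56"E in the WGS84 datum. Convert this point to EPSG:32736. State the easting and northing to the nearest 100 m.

E 748700 m, N 9899100 m

Zone 36 central meridian λ₀ = 6×36 − 183 = 33°; Δλ = +2.2346°.
Transverse Mercator on WGS84 with k₀ = 0.9996 gives E = 748687.177 m, N = 9899097.171 m.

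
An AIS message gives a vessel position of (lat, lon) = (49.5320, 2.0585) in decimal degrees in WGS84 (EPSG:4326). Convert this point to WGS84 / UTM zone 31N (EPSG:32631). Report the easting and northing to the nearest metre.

Zone 31 central meridian λ₀ = 6×31 − 183 = 3°; Δλ = -0.9415°.
Transverse Mercator on WGS84 with k₀ = 0.9996 gives E = 431873.205 m, N = 5487024.284 m.

E 431873 m, N 5487024 m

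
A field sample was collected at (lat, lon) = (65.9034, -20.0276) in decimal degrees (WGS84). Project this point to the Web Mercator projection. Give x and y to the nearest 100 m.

Web Mercator is spherical with R = a = 6378137 m.
x = R·λ = 6378137 × -0.349547561 = -2229462.234 m.
y = R·ln tan(π/4 + φ/2) = 6378137 × 1.544409821 = 9850457.424 m.

x -2229500 m, y 9850500 m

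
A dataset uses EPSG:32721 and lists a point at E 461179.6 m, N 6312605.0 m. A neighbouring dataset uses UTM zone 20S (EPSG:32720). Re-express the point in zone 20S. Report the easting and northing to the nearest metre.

UTM 21S → geographic: φ = -33.32499958°, λ = -57.41709997°.
UTM 20S (λ₀ = -63°) forward: E = 1019938.886 m, N = 6298739.167 m.

E 1019939 m, N 6298739 m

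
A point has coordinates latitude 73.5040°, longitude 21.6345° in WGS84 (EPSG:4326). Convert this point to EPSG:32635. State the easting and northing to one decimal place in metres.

E 330154.2 m, N 8164335.6 m

Zone 35 central meridian λ₀ = 6×35 − 183 = 27°; Δλ = -5.3655°.
Transverse Mercator on WGS84 with k₀ = 0.9996 gives E = 330154.183 m, N = 8164335.643 m.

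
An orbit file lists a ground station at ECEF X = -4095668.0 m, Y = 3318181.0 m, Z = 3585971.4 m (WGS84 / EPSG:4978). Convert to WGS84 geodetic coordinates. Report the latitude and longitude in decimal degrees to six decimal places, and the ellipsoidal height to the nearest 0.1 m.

λ = atan2(Y, X) = 140.98670006°; p = √(X²+Y²) = 5271131.0 m.
Bowring's method on WGS84 (a = 6378137 m, b = 6356752.314 m) gives φ = 34.40669989°, h = 3917.790 m.

lat 34.406700°, lon 140.986700°, h 3917.8 m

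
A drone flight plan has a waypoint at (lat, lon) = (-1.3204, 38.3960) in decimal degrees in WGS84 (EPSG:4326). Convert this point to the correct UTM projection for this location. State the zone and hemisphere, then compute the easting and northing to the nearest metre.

Longitude 38.3960° lies in the 6° band [36°, 42°), giving zone 37; latitude is south of the equator, so 37S.
Zone 37 central meridian λ₀ = 6×37 − 183 = 39°; Δλ = -0.6040°.
Transverse Mercator on WGS84 with k₀ = 0.9996 gives E = 432806.398 m, N = 9854047.706 m.

Zone 37S: E 432806 m, N 9854048 m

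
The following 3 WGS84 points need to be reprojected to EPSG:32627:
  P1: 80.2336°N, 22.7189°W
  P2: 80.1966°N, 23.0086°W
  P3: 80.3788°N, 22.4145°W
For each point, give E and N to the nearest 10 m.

P1: E 467450 m, N 8908140 m; P2: E 461830 m, N 8904190 m; P3: E 473610 m, N 8924190 m

UTM zone 27N: λ₀ = -21°, k₀ = 0.9996.
P1 (80.2336°, -22.7189°) → (467453.082, 8908140.501) m.
P2 (80.1966°, -23.0086°) → (461827.007, 8904188.919) m.
P3 (80.3788°, -22.4145°) → (473609.956, 8924187.350) m.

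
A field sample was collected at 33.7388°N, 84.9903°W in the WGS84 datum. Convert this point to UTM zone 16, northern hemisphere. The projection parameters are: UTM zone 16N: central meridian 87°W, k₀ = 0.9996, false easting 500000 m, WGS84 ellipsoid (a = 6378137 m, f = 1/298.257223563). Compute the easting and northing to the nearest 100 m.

Zone 16 central meridian λ₀ = 6×16 − 183 = -87°; Δλ = +2.0097°.
Transverse Mercator on WGS84 with k₀ = 0.9996 gives E = 686172.299 m, N = 3735009.152 m.

E 686200 m, N 3735000 m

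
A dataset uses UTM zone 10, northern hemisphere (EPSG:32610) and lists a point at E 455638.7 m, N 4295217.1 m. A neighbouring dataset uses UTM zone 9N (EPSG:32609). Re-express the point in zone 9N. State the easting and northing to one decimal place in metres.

E 976772.8 m, N 4309429.5 m

UTM 10N → geographic: φ = 38.80459960°, λ = -123.51090027°.
UTM 9N (λ₀ = -129°) forward: E = 976772.797 m, N = 4309429.501 m.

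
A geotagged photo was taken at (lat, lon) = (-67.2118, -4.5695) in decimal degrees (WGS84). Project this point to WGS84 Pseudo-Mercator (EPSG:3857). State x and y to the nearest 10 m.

x -508670 m, y -10216670 m

Web Mercator is spherical with R = a = 6378137 m.
x = R·λ = 6378137 × -0.079752820 = -508674.413 m.
y = R·ln tan(π/4 + φ/2) = 6378137 × -1.601825905 = -10216665.070 m.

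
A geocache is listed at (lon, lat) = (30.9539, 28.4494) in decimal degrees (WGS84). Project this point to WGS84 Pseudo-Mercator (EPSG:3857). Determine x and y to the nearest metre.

x 3445772 m, y 3305752 m

Web Mercator is spherical with R = a = 6378137 m.
x = R·λ = 6378137 × 0.540247471 = 3445772.386 m.
y = R·ln tan(π/4 + φ/2) = 6378137 × 0.518294278 = 3305751.909 m.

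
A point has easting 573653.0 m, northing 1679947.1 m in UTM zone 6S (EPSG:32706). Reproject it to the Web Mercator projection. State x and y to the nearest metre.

Unproject from UTM 6S (λ₀ = -147°) → φ = -74.95400020°, λ = -144.45750003°.
Web Mercator (R = 6378137 m): x = -16080935.344 m, y = -12912487.926 m.

x -16080935 m, y -12912488 m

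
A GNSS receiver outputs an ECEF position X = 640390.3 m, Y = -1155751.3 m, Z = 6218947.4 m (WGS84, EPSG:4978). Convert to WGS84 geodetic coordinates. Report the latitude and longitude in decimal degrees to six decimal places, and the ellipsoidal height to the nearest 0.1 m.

λ = atan2(Y, X) = -61.00959933°; p = √(X²+Y²) = 1321310.3 m.
Bowring's method on WGS84 (a = 6378137 m, b = 6356752.314 m) gives φ = 78.08299996°, h = 92.837 m.

lat 78.083000°, lon -61.009599°, h 92.8 m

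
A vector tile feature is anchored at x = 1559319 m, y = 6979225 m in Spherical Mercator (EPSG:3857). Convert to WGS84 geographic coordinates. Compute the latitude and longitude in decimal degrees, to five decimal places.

lat 52.97960°, lon 14.00760°

R = 6378137 m. λ = x/R = 14.00760091°.
φ = 2·arctan(exp(y/R)) − 90° = 2·arctan(2.98692) − 90° = 52.97959803°.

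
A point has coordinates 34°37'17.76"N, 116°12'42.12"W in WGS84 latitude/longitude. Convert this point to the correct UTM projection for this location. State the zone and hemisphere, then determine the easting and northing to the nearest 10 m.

Longitude -116.2117° lies in the 6° band [-120°, -114°), giving zone 11; latitude is north of the equator, so 11N.
Zone 11 central meridian λ₀ = 6×11 − 183 = -117°; Δλ = +0.7883°.
Transverse Mercator on WGS84 with k₀ = 0.9996 gives E = 572264.072 m, N = 3831363.703 m.

Zone 11N: E 572260 m, N 3831360 m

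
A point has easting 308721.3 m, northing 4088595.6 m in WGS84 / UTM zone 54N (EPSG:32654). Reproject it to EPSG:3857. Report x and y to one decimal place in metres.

Unproject from UTM 54N (λ₀ = 141°) → φ = 36.92400022°, λ = 138.85249981°.
Web Mercator (R = 6378137 m): x = 15456989.574 m, y = 4428518.685 m.

x 15456989.6 m, y 4428518.7 m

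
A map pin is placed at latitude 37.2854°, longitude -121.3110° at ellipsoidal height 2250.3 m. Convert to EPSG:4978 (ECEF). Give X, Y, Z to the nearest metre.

X -2641372 m, Y -4342416 m, Z 3844005 m

WGS84: a = 6378137 m, e² = 0.006694380; N(φ) = a/√(1−e²sin²φ) = 6385985.982 m.
X = (N+h)·cosφ·cosλ = -2641372.138 m; Y = (N+h)·cosφ·sinλ = -4342415.697 m; Z = (N(1−e²)+h)·sinφ = 3844004.588 m.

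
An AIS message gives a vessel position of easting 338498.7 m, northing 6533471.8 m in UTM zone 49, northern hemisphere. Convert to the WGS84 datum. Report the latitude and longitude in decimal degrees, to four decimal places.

lat 58.9105°, lon 108.1957°

Zone 49N: λ₀ = 111°, k₀ = 0.9996, false easting 500000 m.
Meridian distance M = (N − FN)/k₀ = 6536086.2 m.
Inverse transverse Mercator on WGS84 gives φ = 58.91049972°, λ = 108.19570047°.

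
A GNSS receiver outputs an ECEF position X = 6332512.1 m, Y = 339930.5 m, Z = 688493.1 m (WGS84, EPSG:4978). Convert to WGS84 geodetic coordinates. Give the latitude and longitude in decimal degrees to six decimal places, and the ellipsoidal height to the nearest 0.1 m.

lat 6.237600°, lon 3.072700°, h 1007.1 m

λ = atan2(Y, X) = 3.07269963°; p = √(X²+Y²) = 6341629.3 m.
Bowring's method on WGS84 (a = 6378137 m, b = 6356752.314 m) gives φ = 6.23759986°, h = 1007.077 m.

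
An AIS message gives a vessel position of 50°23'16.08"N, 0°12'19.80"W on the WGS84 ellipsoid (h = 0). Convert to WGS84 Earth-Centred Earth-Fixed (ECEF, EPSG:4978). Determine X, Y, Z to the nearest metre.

X 4074700 m, Y -14615 m, Z 4890404 m

WGS84: a = 6378137 m, e² = 0.006694380; N(φ) = a/√(1−e²sin²φ) = 6390845.018 m.
X = (N+h)·cosφ·cosλ = 4074700.146 m; Y = (N+h)·cosφ·sinλ = -14614.593 m; Z = (N(1−e²)+h)·sinφ = 4890404.335 m.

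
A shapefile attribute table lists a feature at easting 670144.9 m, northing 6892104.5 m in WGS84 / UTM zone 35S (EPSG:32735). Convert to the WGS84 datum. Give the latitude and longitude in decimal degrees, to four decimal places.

Zone 35S: λ₀ = 27°, k₀ = 0.9996, false easting 500000 m, false northing 10000000 m.
Meridian distance M = (N − FN)/k₀ = -3109139.2 m.
Inverse transverse Mercator on WGS84 gives φ = -28.08559979°, λ = 28.73169998°.

lat -28.0856°, lon 28.7317°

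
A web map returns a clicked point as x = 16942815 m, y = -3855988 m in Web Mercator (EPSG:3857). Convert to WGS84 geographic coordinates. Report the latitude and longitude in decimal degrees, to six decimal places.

R = 6378137 m. λ = x/R = 152.19989671°.
φ = 2·arctan(exp(y/R)) − 90° = 2·arctan(0.54631) − 90° = -32.70330079°.

lat -32.703301°, lon 152.199897°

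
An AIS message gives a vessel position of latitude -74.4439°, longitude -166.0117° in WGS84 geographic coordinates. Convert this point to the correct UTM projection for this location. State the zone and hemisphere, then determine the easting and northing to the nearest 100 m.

Longitude -166.0117° lies in the 6° band [-168°, -162°), giving zone 3; latitude is south of the equator, so 3S.
Zone 3 central meridian λ₀ = 6×3 − 183 = -165°; Δλ = -1.0117°.
Transverse Mercator on WGS84 with k₀ = 0.9996 gives E = 469716.054 m, N = 1738180.222 m.

Zone 3S: E 469700 m, N 1738200 m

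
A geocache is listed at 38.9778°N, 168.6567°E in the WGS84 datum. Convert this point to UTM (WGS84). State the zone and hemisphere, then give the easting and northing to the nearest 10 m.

Zone 59N: E 297010 m, N 4316920 m

Longitude 168.6567° lies in the 6° band [168°, 174°), giving zone 59; latitude is north of the equator, so 59N.
Zone 59 central meridian λ₀ = 6×59 − 183 = 171°; Δλ = -2.3433°.
Transverse Mercator on WGS84 with k₀ = 0.9996 gives E = 297014.217 m, N = 4316924.828 m.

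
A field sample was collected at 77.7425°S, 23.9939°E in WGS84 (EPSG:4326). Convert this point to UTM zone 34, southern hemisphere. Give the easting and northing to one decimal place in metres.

E 570926.6 m, N 1368556.0 m

Zone 34 central meridian λ₀ = 6×34 − 183 = 21°; Δλ = +2.9939°.
Transverse Mercator on WGS84 with k₀ = 0.9996 gives E = 570926.565 m, N = 1368556.000 m.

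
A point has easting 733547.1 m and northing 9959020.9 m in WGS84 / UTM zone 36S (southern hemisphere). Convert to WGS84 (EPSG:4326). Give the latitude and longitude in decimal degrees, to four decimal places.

lat -0.3705°, lon 35.0984°

Zone 36S: λ₀ = 33°, k₀ = 0.9996, false easting 500000 m, false northing 10000000 m.
Meridian distance M = (N − FN)/k₀ = -40995.5 m.
Inverse transverse Mercator on WGS84 gives φ = -0.37050043°, λ = 35.09840003°.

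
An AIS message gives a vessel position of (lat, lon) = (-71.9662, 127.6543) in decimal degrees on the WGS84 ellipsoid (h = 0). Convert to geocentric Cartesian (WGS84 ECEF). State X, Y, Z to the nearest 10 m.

X -1209900 m, Y 1568010 m, Z -6042520 m

WGS84: a = 6378137 m, e² = 0.006694380; N(φ) = a/√(1−e²sin²φ) = 6397527.867 m.
X = (N+h)·cosφ·cosλ = -1209899.696 m; Y = (N+h)·cosφ·sinλ = 1568010.493 m; Z = (N(1−e²)+h)·sinφ = -6042519.723 m.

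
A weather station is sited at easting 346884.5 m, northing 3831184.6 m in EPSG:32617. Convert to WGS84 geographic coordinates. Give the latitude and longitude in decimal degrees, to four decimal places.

Zone 17N: λ₀ = -81°, k₀ = 0.9996, false easting 500000 m.
Meridian distance M = (N − FN)/k₀ = 3832717.7 m.
Inverse transverse Mercator on WGS84 gives φ = 34.61110012°, λ = -82.66999997°.

lat 34.6111°, lon -82.6700°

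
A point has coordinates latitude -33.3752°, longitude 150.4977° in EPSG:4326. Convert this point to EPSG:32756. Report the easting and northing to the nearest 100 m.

Zone 56 central meridian λ₀ = 6×56 − 183 = 153°; Δλ = -2.5023°.
Transverse Mercator on WGS84 with k₀ = 0.9996 gives E = 267210.511 m, N = 6304319.569 m.

E 267200 m, N 6304300 m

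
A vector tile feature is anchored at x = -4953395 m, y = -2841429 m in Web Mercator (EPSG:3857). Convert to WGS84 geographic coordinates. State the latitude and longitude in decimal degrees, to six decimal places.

R = 6378137 m. λ = x/R = -44.49710437°.
φ = 2·arctan(exp(y/R)) − 90° = 2·arctan(0.64051) − 90° = -24.72030254°.

lat -24.720303°, lon -44.497104°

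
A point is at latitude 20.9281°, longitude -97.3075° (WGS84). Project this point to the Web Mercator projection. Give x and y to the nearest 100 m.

Web Mercator is spherical with R = a = 6378137 m.
x = R·λ = 6378137 × -1.698336262 = -10832221.350 m.
y = R·ln tan(π/4 + φ/2) = 6378137 × 0.373668258 = 2383307.343 m.

x -10832200 m, y 2383300 m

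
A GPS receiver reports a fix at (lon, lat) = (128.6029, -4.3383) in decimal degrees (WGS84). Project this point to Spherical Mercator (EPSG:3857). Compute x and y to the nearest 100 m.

x 14316000 m, y -483400 m

Web Mercator is spherical with R = a = 6378137 m.
x = R·λ = 6378137 × 2.244544033 = 14316009.343 m.
y = R·ln tan(π/4 + φ/2) = 6378137 × -0.075790073 = -483399.469 m.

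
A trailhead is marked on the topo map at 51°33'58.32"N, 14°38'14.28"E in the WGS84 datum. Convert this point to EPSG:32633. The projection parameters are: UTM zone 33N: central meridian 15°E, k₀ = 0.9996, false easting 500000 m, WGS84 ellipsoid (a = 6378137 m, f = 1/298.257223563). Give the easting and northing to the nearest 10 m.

Zone 33 central meridian λ₀ = 6×33 − 183 = 15°; Δλ = -0.3627°.
Transverse Mercator on WGS84 with k₀ = 0.9996 gives E = 474860.528 m, N = 5712853.861 m.

E 474860 m, N 5712850 m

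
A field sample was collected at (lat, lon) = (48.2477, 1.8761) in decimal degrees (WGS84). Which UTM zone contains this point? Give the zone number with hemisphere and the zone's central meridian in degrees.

Zone 31N, central meridian 3°

UTM zone = ⌊(λ + 180)/6⌋ + 1; 1.8761° ∈ [0°, 6°) → zone 31.
Hemisphere: N (φ ≥ 0).
Central meridian λ₀ = 6×31 − 183 = 3°.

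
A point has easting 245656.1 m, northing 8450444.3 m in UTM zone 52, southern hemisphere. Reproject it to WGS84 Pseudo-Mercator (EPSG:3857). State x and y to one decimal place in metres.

Unproject from UTM 52S (λ₀ = 129°) → φ = -14.00510001°, λ = 126.64530019°.
Web Mercator (R = 6378137 m): x = 14098090.328 m, y = -1574801.665 m.

x 14098090.3 m, y -1574801.7 m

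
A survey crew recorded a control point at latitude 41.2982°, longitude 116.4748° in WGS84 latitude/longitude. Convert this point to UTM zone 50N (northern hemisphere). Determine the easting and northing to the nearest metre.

Zone 50 central meridian λ₀ = 6×50 − 183 = 117°; Δλ = -0.5252°.
Transverse Mercator on WGS84 with k₀ = 0.9996 gives E = 456029.469 m, N = 4571993.956 m.

E 456029 m, N 4571994 m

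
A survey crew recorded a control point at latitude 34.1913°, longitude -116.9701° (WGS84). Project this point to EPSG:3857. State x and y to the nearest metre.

Web Mercator is spherical with R = a = 6378137 m.
x = R·λ = 6378137 × -2.041513371 = -13021051.970 m.
y = R·ln tan(π/4 + φ/2) = 6378137 × 0.635690008 = 4054517.958 m.

x -13021052 m, y 4054518 m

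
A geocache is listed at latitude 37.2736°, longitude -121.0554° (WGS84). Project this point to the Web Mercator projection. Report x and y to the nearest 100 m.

Web Mercator is spherical with R = a = 6378137 m.
x = R·λ = 6378137 × -2.112815307 = -13475825.486 m.
y = R·ln tan(π/4 + φ/2) = 6378137 × 0.701978027 = 4477312.024 m.

x -13475800 m, y 4477300 m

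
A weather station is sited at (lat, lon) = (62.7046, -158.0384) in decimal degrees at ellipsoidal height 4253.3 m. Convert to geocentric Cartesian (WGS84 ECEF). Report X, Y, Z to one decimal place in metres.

WGS84: a = 6378137 m, e² = 0.006694380; N(φ) = a/√(1−e²sin²φ) = 6395063.447 m.
X = (N+h)·cosφ·cosλ = -2721638.048 m; Y = (N+h)·cosφ·sinλ = -1097491.909 m; Z = (N(1−e²)+h)·sinφ = 5648734.605 m.

X -2721638.0 m, Y -1097491.9 m, Z 5648734.6 m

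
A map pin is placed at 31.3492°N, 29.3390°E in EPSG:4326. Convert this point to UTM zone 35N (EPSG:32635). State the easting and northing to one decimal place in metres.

E 722505.8 m, N 3470666.8 m

Zone 35 central meridian λ₀ = 6×35 − 183 = 27°; Δλ = +2.3390°.
Transverse Mercator on WGS84 with k₀ = 0.9996 gives E = 722505.842 m, N = 3470666.764 m.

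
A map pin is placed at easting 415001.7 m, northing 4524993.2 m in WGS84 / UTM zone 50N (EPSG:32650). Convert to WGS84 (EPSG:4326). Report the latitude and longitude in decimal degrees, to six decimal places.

lat 40.871600°, lon 115.991300°

Zone 50N: λ₀ = 117°, k₀ = 0.9996, false easting 500000 m.
Meridian distance M = (N − FN)/k₀ = 4526803.9 m.
Inverse transverse Mercator on WGS84 gives φ = 40.87159973°, λ = 115.99129964°.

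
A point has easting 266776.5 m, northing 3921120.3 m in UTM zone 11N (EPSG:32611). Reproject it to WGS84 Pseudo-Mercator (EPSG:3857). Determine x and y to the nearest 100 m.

Unproject from UTM 11N (λ₀ = -117°) → φ = 35.40620037°, λ = -119.56830056°.
Web Mercator (R = 6378137 m): x = -13310282.333 m, y = 4219220.085 m.

x -13310300 m, y 4219200 m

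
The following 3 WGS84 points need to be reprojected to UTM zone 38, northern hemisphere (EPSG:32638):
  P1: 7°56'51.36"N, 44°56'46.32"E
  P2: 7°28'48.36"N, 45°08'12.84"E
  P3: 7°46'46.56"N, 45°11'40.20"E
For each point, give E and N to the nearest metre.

UTM zone 38N: λ₀ = 45°, k₀ = 0.9996.
P1 (7.9476°, 44.9462°) → (494070.528, 878505.342) m.
P2 (7.4801°, 45.1369°) → (515104.778, 826825.158) m.
P3 (7.7796°, 45.1945°) → (521445.136, 859937.346) m.

P1: E 494071 m, N 878505 m; P2: E 515105 m, N 826825 m; P3: E 521445 m, N 859937 m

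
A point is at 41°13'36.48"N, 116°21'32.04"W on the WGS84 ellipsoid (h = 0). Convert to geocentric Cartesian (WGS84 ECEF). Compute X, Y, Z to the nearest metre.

WGS84: a = 6378137 m, e² = 0.006694380; N(φ) = a/√(1−e²sin²φ) = 6387429.827 m.
X = (N+h)·cosφ·cosλ = -2132953.026 m; Y = (N+h)·cosφ·sinλ = -4304556.351 m; Z = (N(1−e²)+h)·sinφ = 4181399.711 m.

X -2132953 m, Y -4304556 m, Z 4181400 m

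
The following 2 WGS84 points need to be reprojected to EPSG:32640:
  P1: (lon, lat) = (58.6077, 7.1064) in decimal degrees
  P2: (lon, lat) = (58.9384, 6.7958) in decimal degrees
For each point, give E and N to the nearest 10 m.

UTM zone 40N: λ₀ = 57°, k₀ = 0.9996.
P1 (7.1064°, 58.6077°) → (677554.330, 785819.279) m.
P2 (6.7958°, 58.9384°) → (714229.985, 751604.299) m.

P1: E 677550 m, N 785820 m; P2: E 714230 m, N 751600 m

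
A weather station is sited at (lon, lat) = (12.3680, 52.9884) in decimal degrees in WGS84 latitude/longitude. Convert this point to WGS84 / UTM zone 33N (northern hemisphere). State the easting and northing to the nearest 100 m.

E 323300 m, N 5874200 m

Zone 33 central meridian λ₀ = 6×33 − 183 = 15°; Δλ = -2.6320°.
Transverse Mercator on WGS84 with k₀ = 0.9996 gives E = 323335.234 m, N = 5874221.264 m.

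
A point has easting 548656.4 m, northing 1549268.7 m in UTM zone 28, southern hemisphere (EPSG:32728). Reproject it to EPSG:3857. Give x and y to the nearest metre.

Unproject from UTM 28S (λ₀ = -15°) → φ = -76.13260027°, λ = -13.18110090°.
Web Mercator (R = 6378137 m): x = -1467313.441 m, y = -13438320.323 m.

x -1467313 m, y -13438320 m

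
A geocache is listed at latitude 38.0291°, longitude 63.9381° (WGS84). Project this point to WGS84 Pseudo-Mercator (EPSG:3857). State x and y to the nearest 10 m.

Web Mercator is spherical with R = a = 6378137 m.
x = R·λ = 6378137 × 1.115930362 = 7117556.734 m.
y = R·ln tan(π/4 + φ/2) = 6378137 × 0.718632648 = 4583537.483 m.

x 7117560 m, y 4583540 m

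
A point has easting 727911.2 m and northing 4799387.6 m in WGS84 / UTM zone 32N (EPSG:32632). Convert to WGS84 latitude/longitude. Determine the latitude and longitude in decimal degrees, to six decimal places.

lat 43.312800°, lon 11.810400°

Zone 32N: λ₀ = 9°, k₀ = 0.9996, false easting 500000 m.
Meridian distance M = (N − FN)/k₀ = 4801308.1 m.
Inverse transverse Mercator on WGS84 gives φ = 43.31279987°, λ = 11.810400496°.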